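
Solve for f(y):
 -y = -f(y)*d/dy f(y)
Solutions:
 f(y) = -sqrt(C1 + y^2)
 f(y) = sqrt(C1 + y^2)


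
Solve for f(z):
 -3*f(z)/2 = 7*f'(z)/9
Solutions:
 f(z) = C1*exp(-27*z/14)


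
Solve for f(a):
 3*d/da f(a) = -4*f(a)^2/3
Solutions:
 f(a) = 9/(C1 + 4*a)


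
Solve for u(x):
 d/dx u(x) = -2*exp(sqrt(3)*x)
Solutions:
 u(x) = C1 - 2*sqrt(3)*exp(sqrt(3)*x)/3


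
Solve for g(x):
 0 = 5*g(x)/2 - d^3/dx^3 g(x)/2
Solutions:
 g(x) = C3*exp(5^(1/3)*x) + (C1*sin(sqrt(3)*5^(1/3)*x/2) + C2*cos(sqrt(3)*5^(1/3)*x/2))*exp(-5^(1/3)*x/2)


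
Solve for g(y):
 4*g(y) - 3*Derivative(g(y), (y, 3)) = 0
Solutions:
 g(y) = C3*exp(6^(2/3)*y/3) + (C1*sin(2^(2/3)*3^(1/6)*y/2) + C2*cos(2^(2/3)*3^(1/6)*y/2))*exp(-6^(2/3)*y/6)


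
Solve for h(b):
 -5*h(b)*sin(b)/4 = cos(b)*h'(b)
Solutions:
 h(b) = C1*cos(b)^(5/4)


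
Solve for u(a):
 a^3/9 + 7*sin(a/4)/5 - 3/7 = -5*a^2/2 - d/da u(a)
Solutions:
 u(a) = C1 - a^4/36 - 5*a^3/6 + 3*a/7 + 28*cos(a/4)/5


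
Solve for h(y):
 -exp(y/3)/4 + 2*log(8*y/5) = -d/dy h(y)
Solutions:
 h(y) = C1 - 2*y*log(y) + 2*y*(-3*log(2) + 1 + log(5)) + 3*exp(y/3)/4


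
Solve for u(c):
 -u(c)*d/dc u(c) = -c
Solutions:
 u(c) = -sqrt(C1 + c^2)
 u(c) = sqrt(C1 + c^2)


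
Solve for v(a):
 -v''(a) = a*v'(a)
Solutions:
 v(a) = C1 + C2*erf(sqrt(2)*a/2)


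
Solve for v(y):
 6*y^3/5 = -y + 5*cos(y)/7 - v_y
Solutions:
 v(y) = C1 - 3*y^4/10 - y^2/2 + 5*sin(y)/7


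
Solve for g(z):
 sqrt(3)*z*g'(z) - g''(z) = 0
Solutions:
 g(z) = C1 + C2*erfi(sqrt(2)*3^(1/4)*z/2)


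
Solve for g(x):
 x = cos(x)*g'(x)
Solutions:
 g(x) = C1 + Integral(x/cos(x), x)


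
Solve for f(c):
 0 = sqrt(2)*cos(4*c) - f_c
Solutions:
 f(c) = C1 + sqrt(2)*sin(4*c)/4


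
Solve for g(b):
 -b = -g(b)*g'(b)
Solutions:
 g(b) = -sqrt(C1 + b^2)
 g(b) = sqrt(C1 + b^2)


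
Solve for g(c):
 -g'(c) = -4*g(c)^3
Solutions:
 g(c) = -sqrt(2)*sqrt(-1/(C1 + 4*c))/2
 g(c) = sqrt(2)*sqrt(-1/(C1 + 4*c))/2


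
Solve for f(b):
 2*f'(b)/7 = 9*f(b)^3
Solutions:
 f(b) = -sqrt(-1/(C1 + 63*b))
 f(b) = sqrt(-1/(C1 + 63*b))


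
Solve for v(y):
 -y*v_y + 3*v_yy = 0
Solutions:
 v(y) = C1 + C2*erfi(sqrt(6)*y/6)


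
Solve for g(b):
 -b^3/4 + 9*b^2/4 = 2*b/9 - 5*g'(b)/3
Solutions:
 g(b) = C1 + 3*b^4/80 - 9*b^3/20 + b^2/15


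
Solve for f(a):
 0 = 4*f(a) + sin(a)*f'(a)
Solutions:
 f(a) = C1*(cos(a)^2 + 2*cos(a) + 1)/(cos(a)^2 - 2*cos(a) + 1)


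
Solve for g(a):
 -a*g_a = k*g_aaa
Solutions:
 g(a) = C1 + Integral(C2*airyai(a*(-1/k)^(1/3)) + C3*airybi(a*(-1/k)^(1/3)), a)


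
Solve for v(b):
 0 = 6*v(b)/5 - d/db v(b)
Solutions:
 v(b) = C1*exp(6*b/5)


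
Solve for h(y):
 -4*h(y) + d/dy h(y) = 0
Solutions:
 h(y) = C1*exp(4*y)


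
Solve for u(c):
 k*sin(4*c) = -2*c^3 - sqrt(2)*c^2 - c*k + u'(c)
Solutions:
 u(c) = C1 + c^4/2 + sqrt(2)*c^3/3 + c^2*k/2 - k*cos(4*c)/4


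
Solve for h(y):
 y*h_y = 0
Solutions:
 h(y) = C1


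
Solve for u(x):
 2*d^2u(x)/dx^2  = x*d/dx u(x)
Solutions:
 u(x) = C1 + C2*erfi(x/2)


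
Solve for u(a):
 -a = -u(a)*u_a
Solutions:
 u(a) = -sqrt(C1 + a^2)
 u(a) = sqrt(C1 + a^2)


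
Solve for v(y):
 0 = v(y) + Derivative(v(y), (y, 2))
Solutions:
 v(y) = C1*sin(y) + C2*cos(y)


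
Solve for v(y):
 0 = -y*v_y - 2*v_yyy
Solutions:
 v(y) = C1 + Integral(C2*airyai(-2^(2/3)*y/2) + C3*airybi(-2^(2/3)*y/2), y)


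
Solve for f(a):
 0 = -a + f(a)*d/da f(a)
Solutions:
 f(a) = -sqrt(C1 + a^2)
 f(a) = sqrt(C1 + a^2)


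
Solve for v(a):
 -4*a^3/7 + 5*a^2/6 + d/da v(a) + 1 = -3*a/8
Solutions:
 v(a) = C1 + a^4/7 - 5*a^3/18 - 3*a^2/16 - a


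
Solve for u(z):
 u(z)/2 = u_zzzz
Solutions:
 u(z) = C1*exp(-2^(3/4)*z/2) + C2*exp(2^(3/4)*z/2) + C3*sin(2^(3/4)*z/2) + C4*cos(2^(3/4)*z/2)


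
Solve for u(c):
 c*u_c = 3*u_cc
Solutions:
 u(c) = C1 + C2*erfi(sqrt(6)*c/6)


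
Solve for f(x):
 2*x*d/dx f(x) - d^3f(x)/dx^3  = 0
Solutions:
 f(x) = C1 + Integral(C2*airyai(2^(1/3)*x) + C3*airybi(2^(1/3)*x), x)


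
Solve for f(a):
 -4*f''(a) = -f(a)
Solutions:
 f(a) = C1*exp(-a/2) + C2*exp(a/2)


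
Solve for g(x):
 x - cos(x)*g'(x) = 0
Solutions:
 g(x) = C1 + Integral(x/cos(x), x)


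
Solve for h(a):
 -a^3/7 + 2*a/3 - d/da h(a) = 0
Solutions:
 h(a) = C1 - a^4/28 + a^2/3


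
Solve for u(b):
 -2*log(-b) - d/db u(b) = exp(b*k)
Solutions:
 u(b) = C1 - 2*b*log(-b) + 2*b + Piecewise((-exp(b*k)/k, Ne(k, 0)), (-b, True))


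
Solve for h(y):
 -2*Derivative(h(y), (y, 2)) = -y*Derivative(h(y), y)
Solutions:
 h(y) = C1 + C2*erfi(y/2)


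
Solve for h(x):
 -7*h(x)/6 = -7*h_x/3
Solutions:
 h(x) = C1*exp(x/2)


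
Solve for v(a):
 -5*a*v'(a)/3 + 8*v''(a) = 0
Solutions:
 v(a) = C1 + C2*erfi(sqrt(15)*a/12)


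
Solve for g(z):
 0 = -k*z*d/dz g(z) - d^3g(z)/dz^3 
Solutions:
 g(z) = C1 + Integral(C2*airyai(z*(-k)^(1/3)) + C3*airybi(z*(-k)^(1/3)), z)


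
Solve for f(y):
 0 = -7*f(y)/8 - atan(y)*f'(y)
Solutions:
 f(y) = C1*exp(-7*Integral(1/atan(y), y)/8)


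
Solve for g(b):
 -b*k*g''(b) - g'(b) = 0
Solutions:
 g(b) = C1 + b^(((re(k) - 1)*re(k) + im(k)^2)/(re(k)^2 + im(k)^2))*(C2*sin(log(b)*Abs(im(k))/(re(k)^2 + im(k)^2)) + C3*cos(log(b)*im(k)/(re(k)^2 + im(k)^2)))


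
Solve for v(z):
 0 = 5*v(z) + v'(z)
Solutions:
 v(z) = C1*exp(-5*z)


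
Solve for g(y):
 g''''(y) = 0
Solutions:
 g(y) = C1 + C2*y + C3*y^2 + C4*y^3


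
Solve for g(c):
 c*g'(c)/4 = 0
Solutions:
 g(c) = C1


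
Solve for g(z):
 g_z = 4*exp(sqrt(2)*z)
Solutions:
 g(z) = C1 + 2*sqrt(2)*exp(sqrt(2)*z)


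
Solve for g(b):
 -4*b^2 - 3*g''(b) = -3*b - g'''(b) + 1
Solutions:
 g(b) = C1 + C2*b + C3*exp(3*b) - b^4/9 + b^3/54 - 4*b^2/27


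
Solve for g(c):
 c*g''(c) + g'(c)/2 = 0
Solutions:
 g(c) = C1 + C2*sqrt(c)


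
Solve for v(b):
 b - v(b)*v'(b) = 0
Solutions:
 v(b) = -sqrt(C1 + b^2)
 v(b) = sqrt(C1 + b^2)


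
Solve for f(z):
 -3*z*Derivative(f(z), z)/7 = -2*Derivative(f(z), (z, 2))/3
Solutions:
 f(z) = C1 + C2*erfi(3*sqrt(7)*z/14)


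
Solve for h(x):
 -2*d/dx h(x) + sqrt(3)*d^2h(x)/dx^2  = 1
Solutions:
 h(x) = C1 + C2*exp(2*sqrt(3)*x/3) - x/2


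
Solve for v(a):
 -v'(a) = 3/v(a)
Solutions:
 v(a) = -sqrt(C1 - 6*a)
 v(a) = sqrt(C1 - 6*a)


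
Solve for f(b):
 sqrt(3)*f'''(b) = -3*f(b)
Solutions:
 f(b) = C3*exp(-3^(1/6)*b) + (C1*sin(3^(2/3)*b/2) + C2*cos(3^(2/3)*b/2))*exp(3^(1/6)*b/2)


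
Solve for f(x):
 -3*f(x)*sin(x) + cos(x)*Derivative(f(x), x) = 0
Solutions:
 f(x) = C1/cos(x)^3


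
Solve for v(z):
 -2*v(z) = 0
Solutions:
 v(z) = 0


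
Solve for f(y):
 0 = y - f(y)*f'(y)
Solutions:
 f(y) = -sqrt(C1 + y^2)
 f(y) = sqrt(C1 + y^2)


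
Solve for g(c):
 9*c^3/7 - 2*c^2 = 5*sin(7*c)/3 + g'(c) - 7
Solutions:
 g(c) = C1 + 9*c^4/28 - 2*c^3/3 + 7*c + 5*cos(7*c)/21


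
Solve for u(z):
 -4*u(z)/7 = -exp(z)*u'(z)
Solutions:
 u(z) = C1*exp(-4*exp(-z)/7)


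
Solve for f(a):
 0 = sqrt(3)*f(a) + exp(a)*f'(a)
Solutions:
 f(a) = C1*exp(sqrt(3)*exp(-a))


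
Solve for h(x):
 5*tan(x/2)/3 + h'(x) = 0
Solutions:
 h(x) = C1 + 10*log(cos(x/2))/3


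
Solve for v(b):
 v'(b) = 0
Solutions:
 v(b) = C1


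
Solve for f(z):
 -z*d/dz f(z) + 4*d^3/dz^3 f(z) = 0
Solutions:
 f(z) = C1 + Integral(C2*airyai(2^(1/3)*z/2) + C3*airybi(2^(1/3)*z/2), z)


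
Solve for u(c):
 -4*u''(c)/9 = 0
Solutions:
 u(c) = C1 + C2*c


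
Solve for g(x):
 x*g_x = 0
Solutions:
 g(x) = C1


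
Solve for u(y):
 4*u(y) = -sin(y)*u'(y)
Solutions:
 u(y) = C1*(cos(y)^2 + 2*cos(y) + 1)/(cos(y)^2 - 2*cos(y) + 1)


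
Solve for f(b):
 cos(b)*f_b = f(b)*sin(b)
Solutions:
 f(b) = C1/cos(b)


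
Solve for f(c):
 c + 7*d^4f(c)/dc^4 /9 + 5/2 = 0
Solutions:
 f(c) = C1 + C2*c + C3*c^2 + C4*c^3 - 3*c^5/280 - 15*c^4/112


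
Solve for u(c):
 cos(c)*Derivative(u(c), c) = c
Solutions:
 u(c) = C1 + Integral(c/cos(c), c)


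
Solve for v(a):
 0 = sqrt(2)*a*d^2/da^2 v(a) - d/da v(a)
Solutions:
 v(a) = C1 + C2*a^(sqrt(2)/2 + 1)


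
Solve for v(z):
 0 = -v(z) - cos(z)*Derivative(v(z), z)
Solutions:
 v(z) = C1*sqrt(sin(z) - 1)/sqrt(sin(z) + 1)


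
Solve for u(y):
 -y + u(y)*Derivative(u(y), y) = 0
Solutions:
 u(y) = -sqrt(C1 + y^2)
 u(y) = sqrt(C1 + y^2)


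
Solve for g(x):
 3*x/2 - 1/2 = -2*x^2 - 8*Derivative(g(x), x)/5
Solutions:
 g(x) = C1 - 5*x^3/12 - 15*x^2/32 + 5*x/16


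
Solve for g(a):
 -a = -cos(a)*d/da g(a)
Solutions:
 g(a) = C1 + Integral(a/cos(a), a)


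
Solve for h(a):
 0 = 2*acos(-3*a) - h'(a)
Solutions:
 h(a) = C1 + 2*a*acos(-3*a) + 2*sqrt(1 - 9*a^2)/3


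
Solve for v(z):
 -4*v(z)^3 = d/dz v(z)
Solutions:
 v(z) = -sqrt(2)*sqrt(-1/(C1 - 4*z))/2
 v(z) = sqrt(2)*sqrt(-1/(C1 - 4*z))/2


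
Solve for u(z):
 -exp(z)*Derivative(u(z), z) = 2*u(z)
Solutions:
 u(z) = C1*exp(2*exp(-z))


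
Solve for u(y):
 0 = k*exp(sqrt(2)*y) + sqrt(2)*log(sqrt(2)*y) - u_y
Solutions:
 u(y) = C1 + sqrt(2)*k*exp(sqrt(2)*y)/2 + sqrt(2)*y*log(y) + sqrt(2)*y*(-1 + log(2)/2)


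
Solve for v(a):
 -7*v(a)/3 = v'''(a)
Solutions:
 v(a) = C3*exp(-3^(2/3)*7^(1/3)*a/3) + (C1*sin(3^(1/6)*7^(1/3)*a/2) + C2*cos(3^(1/6)*7^(1/3)*a/2))*exp(3^(2/3)*7^(1/3)*a/6)


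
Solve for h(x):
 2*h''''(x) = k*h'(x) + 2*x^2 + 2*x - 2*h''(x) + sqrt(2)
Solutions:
 h(x) = C1 + C2*exp(x*(6^(1/3)*(-9*k + 2*sqrt(3)*sqrt(27*k^2/4 + 4))^(1/3)/12 - 2^(1/3)*3^(5/6)*I*(-9*k + 2*sqrt(3)*sqrt(27*k^2/4 + 4))^(1/3)/12 + 4/((-6^(1/3) + 2^(1/3)*3^(5/6)*I)*(-9*k + 2*sqrt(3)*sqrt(27*k^2/4 + 4))^(1/3)))) + C3*exp(x*(6^(1/3)*(-9*k + 2*sqrt(3)*sqrt(27*k^2/4 + 4))^(1/3)/12 + 2^(1/3)*3^(5/6)*I*(-9*k + 2*sqrt(3)*sqrt(27*k^2/4 + 4))^(1/3)/12 - 4/((6^(1/3) + 2^(1/3)*3^(5/6)*I)*(-9*k + 2*sqrt(3)*sqrt(27*k^2/4 + 4))^(1/3)))) + C4*exp(6^(1/3)*x*(-(-9*k + 2*sqrt(3)*sqrt(27*k^2/4 + 4))^(1/3) + 2*6^(1/3)/(-9*k + 2*sqrt(3)*sqrt(27*k^2/4 + 4))^(1/3))/6) - 2*x^3/(3*k) - x^2/k - sqrt(2)*x/k - 4*x^2/k^2 - 4*x/k^2 - 16*x/k^3


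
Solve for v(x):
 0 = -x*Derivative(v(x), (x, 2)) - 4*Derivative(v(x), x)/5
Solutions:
 v(x) = C1 + C2*x^(1/5)


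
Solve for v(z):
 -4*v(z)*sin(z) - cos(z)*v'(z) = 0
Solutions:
 v(z) = C1*cos(z)^4


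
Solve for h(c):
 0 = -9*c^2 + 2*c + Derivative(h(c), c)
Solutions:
 h(c) = C1 + 3*c^3 - c^2


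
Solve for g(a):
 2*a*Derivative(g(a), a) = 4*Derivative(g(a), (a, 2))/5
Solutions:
 g(a) = C1 + C2*erfi(sqrt(5)*a/2)


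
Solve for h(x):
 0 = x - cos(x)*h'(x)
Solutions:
 h(x) = C1 + Integral(x/cos(x), x)


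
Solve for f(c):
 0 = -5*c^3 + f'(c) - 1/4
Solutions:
 f(c) = C1 + 5*c^4/4 + c/4


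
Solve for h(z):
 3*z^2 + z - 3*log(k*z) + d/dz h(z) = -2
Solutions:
 h(z) = C1 - z^3 - z^2/2 + 3*z*log(k*z) - 5*z


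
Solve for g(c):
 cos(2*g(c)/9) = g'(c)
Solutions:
 -c - 9*log(sin(2*g(c)/9) - 1)/4 + 9*log(sin(2*g(c)/9) + 1)/4 = C1


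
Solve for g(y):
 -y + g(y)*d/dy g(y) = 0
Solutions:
 g(y) = -sqrt(C1 + y^2)
 g(y) = sqrt(C1 + y^2)


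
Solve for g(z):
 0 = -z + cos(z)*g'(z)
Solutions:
 g(z) = C1 + Integral(z/cos(z), z)


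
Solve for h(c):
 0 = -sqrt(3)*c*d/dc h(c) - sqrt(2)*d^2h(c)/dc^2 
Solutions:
 h(c) = C1 + C2*erf(6^(1/4)*c/2)


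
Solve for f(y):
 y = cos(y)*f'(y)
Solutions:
 f(y) = C1 + Integral(y/cos(y), y)


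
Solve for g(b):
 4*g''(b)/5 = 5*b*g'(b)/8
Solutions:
 g(b) = C1 + C2*erfi(5*b/8)


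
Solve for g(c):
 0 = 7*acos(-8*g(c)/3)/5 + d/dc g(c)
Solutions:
 Integral(1/acos(-8*_y/3), (_y, g(c))) = C1 - 7*c/5


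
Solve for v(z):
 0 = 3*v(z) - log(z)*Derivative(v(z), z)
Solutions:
 v(z) = C1*exp(3*li(z))


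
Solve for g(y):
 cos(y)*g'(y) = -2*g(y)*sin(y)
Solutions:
 g(y) = C1*cos(y)^2


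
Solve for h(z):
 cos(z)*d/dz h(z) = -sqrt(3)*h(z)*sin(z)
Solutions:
 h(z) = C1*cos(z)^(sqrt(3))


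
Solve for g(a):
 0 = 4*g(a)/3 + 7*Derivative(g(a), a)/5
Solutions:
 g(a) = C1*exp(-20*a/21)


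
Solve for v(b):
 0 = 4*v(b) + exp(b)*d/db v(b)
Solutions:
 v(b) = C1*exp(4*exp(-b))


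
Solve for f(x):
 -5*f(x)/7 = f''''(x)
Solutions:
 f(x) = (C1*sin(sqrt(2)*5^(1/4)*7^(3/4)*x/14) + C2*cos(sqrt(2)*5^(1/4)*7^(3/4)*x/14))*exp(-sqrt(2)*5^(1/4)*7^(3/4)*x/14) + (C3*sin(sqrt(2)*5^(1/4)*7^(3/4)*x/14) + C4*cos(sqrt(2)*5^(1/4)*7^(3/4)*x/14))*exp(sqrt(2)*5^(1/4)*7^(3/4)*x/14)


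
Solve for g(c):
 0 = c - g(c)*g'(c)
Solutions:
 g(c) = -sqrt(C1 + c^2)
 g(c) = sqrt(C1 + c^2)


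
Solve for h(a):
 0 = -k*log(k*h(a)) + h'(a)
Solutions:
 li(k*h(a))/k = C1 + a*k


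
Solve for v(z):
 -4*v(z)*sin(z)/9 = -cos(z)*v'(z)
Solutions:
 v(z) = C1/cos(z)^(4/9)


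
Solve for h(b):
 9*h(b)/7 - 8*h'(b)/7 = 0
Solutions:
 h(b) = C1*exp(9*b/8)


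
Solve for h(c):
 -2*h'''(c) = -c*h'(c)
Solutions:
 h(c) = C1 + Integral(C2*airyai(2^(2/3)*c/2) + C3*airybi(2^(2/3)*c/2), c)


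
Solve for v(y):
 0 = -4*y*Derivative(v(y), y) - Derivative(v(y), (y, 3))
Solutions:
 v(y) = C1 + Integral(C2*airyai(-2^(2/3)*y) + C3*airybi(-2^(2/3)*y), y)


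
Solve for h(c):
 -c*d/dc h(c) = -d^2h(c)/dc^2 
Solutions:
 h(c) = C1 + C2*erfi(sqrt(2)*c/2)


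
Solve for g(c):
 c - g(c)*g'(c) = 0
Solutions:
 g(c) = -sqrt(C1 + c^2)
 g(c) = sqrt(C1 + c^2)


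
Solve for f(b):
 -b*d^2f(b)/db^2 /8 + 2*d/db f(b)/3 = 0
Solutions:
 f(b) = C1 + C2*b^(19/3)


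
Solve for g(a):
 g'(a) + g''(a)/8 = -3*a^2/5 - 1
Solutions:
 g(a) = C1 + C2*exp(-8*a) - a^3/5 + 3*a^2/40 - 163*a/160


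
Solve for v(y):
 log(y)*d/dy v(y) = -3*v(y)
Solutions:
 v(y) = C1*exp(-3*li(y))


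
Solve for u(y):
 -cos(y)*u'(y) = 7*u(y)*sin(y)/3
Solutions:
 u(y) = C1*cos(y)^(7/3)


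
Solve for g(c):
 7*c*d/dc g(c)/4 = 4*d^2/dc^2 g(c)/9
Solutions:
 g(c) = C1 + C2*erfi(3*sqrt(14)*c/8)


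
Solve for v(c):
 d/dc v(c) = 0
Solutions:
 v(c) = C1


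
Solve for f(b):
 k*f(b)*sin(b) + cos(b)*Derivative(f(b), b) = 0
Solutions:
 f(b) = C1*exp(k*log(cos(b)))


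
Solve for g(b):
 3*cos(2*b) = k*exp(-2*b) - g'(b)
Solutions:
 g(b) = C1 - k*exp(-2*b)/2 - 3*sin(2*b)/2


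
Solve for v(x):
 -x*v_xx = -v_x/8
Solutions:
 v(x) = C1 + C2*x^(9/8)


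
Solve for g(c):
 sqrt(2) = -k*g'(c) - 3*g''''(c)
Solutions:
 g(c) = C1 + C2*exp(3^(2/3)*c*(-k)^(1/3)/3) + C3*exp(c*(-k)^(1/3)*(-3^(2/3) + 3*3^(1/6)*I)/6) + C4*exp(-c*(-k)^(1/3)*(3^(2/3) + 3*3^(1/6)*I)/6) - sqrt(2)*c/k


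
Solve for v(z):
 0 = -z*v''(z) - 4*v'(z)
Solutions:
 v(z) = C1 + C2/z^3


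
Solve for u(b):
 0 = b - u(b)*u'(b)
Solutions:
 u(b) = -sqrt(C1 + b^2)
 u(b) = sqrt(C1 + b^2)


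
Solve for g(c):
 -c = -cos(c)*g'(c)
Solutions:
 g(c) = C1 + Integral(c/cos(c), c)


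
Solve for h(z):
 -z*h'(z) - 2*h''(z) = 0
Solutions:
 h(z) = C1 + C2*erf(z/2)


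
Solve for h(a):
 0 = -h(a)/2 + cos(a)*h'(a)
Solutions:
 h(a) = C1*(sin(a) + 1)^(1/4)/(sin(a) - 1)^(1/4)


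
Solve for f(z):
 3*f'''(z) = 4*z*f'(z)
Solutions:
 f(z) = C1 + Integral(C2*airyai(6^(2/3)*z/3) + C3*airybi(6^(2/3)*z/3), z)


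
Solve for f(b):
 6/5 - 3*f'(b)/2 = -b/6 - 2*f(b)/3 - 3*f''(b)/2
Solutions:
 f(b) = -b/4 + (C1*sin(sqrt(7)*b/6) + C2*cos(sqrt(7)*b/6))*exp(b/2) - 189/80


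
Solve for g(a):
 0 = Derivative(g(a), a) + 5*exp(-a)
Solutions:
 g(a) = C1 + 5*exp(-a)


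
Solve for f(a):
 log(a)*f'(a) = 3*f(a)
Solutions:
 f(a) = C1*exp(3*li(a))


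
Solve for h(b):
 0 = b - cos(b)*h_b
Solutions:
 h(b) = C1 + Integral(b/cos(b), b)


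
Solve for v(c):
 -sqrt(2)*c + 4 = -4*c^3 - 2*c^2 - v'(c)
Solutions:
 v(c) = C1 - c^4 - 2*c^3/3 + sqrt(2)*c^2/2 - 4*c


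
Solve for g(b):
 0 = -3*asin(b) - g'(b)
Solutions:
 g(b) = C1 - 3*b*asin(b) - 3*sqrt(1 - b^2)


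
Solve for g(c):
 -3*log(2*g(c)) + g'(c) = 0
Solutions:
 -Integral(1/(log(_y) + log(2)), (_y, g(c)))/3 = C1 - c


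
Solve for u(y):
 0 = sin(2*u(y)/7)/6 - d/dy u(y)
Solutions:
 -y/6 + 7*log(cos(2*u(y)/7) - 1)/4 - 7*log(cos(2*u(y)/7) + 1)/4 = C1


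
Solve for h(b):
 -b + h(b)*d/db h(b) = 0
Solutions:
 h(b) = -sqrt(C1 + b^2)
 h(b) = sqrt(C1 + b^2)


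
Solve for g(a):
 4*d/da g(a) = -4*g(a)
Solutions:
 g(a) = C1*exp(-a)


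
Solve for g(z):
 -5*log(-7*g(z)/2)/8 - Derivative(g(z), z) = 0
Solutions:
 8*Integral(1/(log(-_y) - log(2) + log(7)), (_y, g(z)))/5 = C1 - z


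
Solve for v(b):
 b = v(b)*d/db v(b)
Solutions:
 v(b) = -sqrt(C1 + b^2)
 v(b) = sqrt(C1 + b^2)


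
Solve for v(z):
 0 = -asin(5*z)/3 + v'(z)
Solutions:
 v(z) = C1 + z*asin(5*z)/3 + sqrt(1 - 25*z^2)/15


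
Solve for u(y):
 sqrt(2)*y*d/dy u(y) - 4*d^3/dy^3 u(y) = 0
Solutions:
 u(y) = C1 + Integral(C2*airyai(sqrt(2)*y/2) + C3*airybi(sqrt(2)*y/2), y)


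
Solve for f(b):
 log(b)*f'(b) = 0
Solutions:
 f(b) = C1


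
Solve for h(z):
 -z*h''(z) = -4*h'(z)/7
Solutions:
 h(z) = C1 + C2*z^(11/7)


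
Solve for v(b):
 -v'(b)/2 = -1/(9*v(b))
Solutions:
 v(b) = -sqrt(C1 + 4*b)/3
 v(b) = sqrt(C1 + 4*b)/3


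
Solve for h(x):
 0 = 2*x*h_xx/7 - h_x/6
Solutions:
 h(x) = C1 + C2*x^(19/12)


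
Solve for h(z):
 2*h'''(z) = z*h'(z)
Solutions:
 h(z) = C1 + Integral(C2*airyai(2^(2/3)*z/2) + C3*airybi(2^(2/3)*z/2), z)


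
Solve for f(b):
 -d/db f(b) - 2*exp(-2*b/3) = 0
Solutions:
 f(b) = C1 + 3*exp(-2*b/3)


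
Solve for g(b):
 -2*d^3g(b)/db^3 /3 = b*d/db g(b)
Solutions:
 g(b) = C1 + Integral(C2*airyai(-2^(2/3)*3^(1/3)*b/2) + C3*airybi(-2^(2/3)*3^(1/3)*b/2), b)


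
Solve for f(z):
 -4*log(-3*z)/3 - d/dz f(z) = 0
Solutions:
 f(z) = C1 - 4*z*log(-z)/3 + 4*z*(1 - log(3))/3


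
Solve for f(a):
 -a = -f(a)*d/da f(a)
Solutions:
 f(a) = -sqrt(C1 + a^2)
 f(a) = sqrt(C1 + a^2)


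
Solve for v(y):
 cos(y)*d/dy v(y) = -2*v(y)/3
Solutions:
 v(y) = C1*(sin(y) - 1)^(1/3)/(sin(y) + 1)^(1/3)


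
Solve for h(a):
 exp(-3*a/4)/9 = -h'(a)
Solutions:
 h(a) = C1 + 4*exp(-3*a/4)/27


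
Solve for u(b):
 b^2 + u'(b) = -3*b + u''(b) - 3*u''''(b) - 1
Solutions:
 u(b) = C1 + C2*exp(2^(1/3)*b*(2/(sqrt(77) + 9)^(1/3) + 2^(1/3)*(sqrt(77) + 9)^(1/3))/12)*sin(2^(1/3)*sqrt(3)*b*(-2^(1/3)*(sqrt(77) + 9)^(1/3) + 2/(sqrt(77) + 9)^(1/3))/12) + C3*exp(2^(1/3)*b*(2/(sqrt(77) + 9)^(1/3) + 2^(1/3)*(sqrt(77) + 9)^(1/3))/12)*cos(2^(1/3)*sqrt(3)*b*(-2^(1/3)*(sqrt(77) + 9)^(1/3) + 2/(sqrt(77) + 9)^(1/3))/12) + C4*exp(-2^(1/3)*b*(2/(sqrt(77) + 9)^(1/3) + 2^(1/3)*(sqrt(77) + 9)^(1/3))/6) - b^3/3 - 5*b^2/2 - 6*b


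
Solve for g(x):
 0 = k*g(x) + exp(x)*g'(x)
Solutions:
 g(x) = C1*exp(k*exp(-x))


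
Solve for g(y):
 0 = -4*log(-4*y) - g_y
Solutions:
 g(y) = C1 - 4*y*log(-y) + 4*y*(1 - 2*log(2))


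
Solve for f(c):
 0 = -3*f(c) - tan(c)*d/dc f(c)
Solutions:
 f(c) = C1/sin(c)^3


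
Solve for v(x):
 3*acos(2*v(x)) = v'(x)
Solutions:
 Integral(1/acos(2*_y), (_y, v(x))) = C1 + 3*x


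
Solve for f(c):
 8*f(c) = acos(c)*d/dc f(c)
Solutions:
 f(c) = C1*exp(8*Integral(1/acos(c), c))


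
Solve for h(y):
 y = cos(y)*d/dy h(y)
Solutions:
 h(y) = C1 + Integral(y/cos(y), y)


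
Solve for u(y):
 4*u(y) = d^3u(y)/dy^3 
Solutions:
 u(y) = C3*exp(2^(2/3)*y) + (C1*sin(2^(2/3)*sqrt(3)*y/2) + C2*cos(2^(2/3)*sqrt(3)*y/2))*exp(-2^(2/3)*y/2)


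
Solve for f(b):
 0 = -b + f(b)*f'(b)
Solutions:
 f(b) = -sqrt(C1 + b^2)
 f(b) = sqrt(C1 + b^2)


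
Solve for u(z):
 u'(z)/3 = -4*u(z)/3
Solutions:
 u(z) = C1*exp(-4*z)


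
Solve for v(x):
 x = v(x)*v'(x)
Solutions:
 v(x) = -sqrt(C1 + x^2)
 v(x) = sqrt(C1 + x^2)


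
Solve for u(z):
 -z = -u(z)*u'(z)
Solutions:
 u(z) = -sqrt(C1 + z^2)
 u(z) = sqrt(C1 + z^2)


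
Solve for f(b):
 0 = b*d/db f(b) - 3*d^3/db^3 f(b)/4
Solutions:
 f(b) = C1 + Integral(C2*airyai(6^(2/3)*b/3) + C3*airybi(6^(2/3)*b/3), b)


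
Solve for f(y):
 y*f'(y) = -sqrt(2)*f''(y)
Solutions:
 f(y) = C1 + C2*erf(2^(1/4)*y/2)


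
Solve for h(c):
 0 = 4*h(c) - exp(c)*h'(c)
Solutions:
 h(c) = C1*exp(-4*exp(-c))


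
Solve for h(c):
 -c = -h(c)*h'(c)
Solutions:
 h(c) = -sqrt(C1 + c^2)
 h(c) = sqrt(C1 + c^2)


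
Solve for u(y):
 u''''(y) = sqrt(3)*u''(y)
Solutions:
 u(y) = C1 + C2*y + C3*exp(-3^(1/4)*y) + C4*exp(3^(1/4)*y)


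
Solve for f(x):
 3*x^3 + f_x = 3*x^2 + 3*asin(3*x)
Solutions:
 f(x) = C1 - 3*x^4/4 + x^3 + 3*x*asin(3*x) + sqrt(1 - 9*x^2)


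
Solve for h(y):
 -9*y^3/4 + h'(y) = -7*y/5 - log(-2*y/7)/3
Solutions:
 h(y) = C1 + 9*y^4/16 - 7*y^2/10 - y*log(-y)/3 + y*(-log(2) + 1 + log(7))/3


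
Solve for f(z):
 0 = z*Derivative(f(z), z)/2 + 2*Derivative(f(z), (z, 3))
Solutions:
 f(z) = C1 + Integral(C2*airyai(-2^(1/3)*z/2) + C3*airybi(-2^(1/3)*z/2), z)


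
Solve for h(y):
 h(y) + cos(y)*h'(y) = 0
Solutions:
 h(y) = C1*sqrt(sin(y) - 1)/sqrt(sin(y) + 1)


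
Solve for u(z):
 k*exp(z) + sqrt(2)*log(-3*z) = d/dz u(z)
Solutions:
 u(z) = C1 + k*exp(z) + sqrt(2)*z*log(-z) + sqrt(2)*z*(-1 + log(3))


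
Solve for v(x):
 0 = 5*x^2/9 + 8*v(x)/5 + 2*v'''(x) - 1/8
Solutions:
 v(x) = C3*exp(-10^(2/3)*x/5) - 25*x^2/72 + (C1*sin(10^(2/3)*sqrt(3)*x/10) + C2*cos(10^(2/3)*sqrt(3)*x/10))*exp(10^(2/3)*x/10) + 5/64


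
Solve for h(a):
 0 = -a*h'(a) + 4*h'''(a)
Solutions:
 h(a) = C1 + Integral(C2*airyai(2^(1/3)*a/2) + C3*airybi(2^(1/3)*a/2), a)


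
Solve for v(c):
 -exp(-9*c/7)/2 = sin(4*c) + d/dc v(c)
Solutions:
 v(c) = C1 + cos(4*c)/4 + 7*exp(-9*c/7)/18


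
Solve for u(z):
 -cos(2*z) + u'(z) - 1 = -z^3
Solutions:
 u(z) = C1 - z^4/4 + z + sin(2*z)/2


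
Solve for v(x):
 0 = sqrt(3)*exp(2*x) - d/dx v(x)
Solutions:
 v(x) = C1 + sqrt(3)*exp(2*x)/2


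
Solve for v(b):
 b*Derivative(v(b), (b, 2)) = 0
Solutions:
 v(b) = C1 + C2*b


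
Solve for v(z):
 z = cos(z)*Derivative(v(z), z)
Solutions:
 v(z) = C1 + Integral(z/cos(z), z)


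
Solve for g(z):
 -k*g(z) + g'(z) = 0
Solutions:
 g(z) = C1*exp(k*z)


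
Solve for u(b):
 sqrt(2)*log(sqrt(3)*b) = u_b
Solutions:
 u(b) = C1 + sqrt(2)*b*log(b) - sqrt(2)*b + sqrt(2)*b*log(3)/2


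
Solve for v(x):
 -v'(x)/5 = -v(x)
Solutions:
 v(x) = C1*exp(5*x)


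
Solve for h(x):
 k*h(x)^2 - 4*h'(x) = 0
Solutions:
 h(x) = -4/(C1 + k*x)


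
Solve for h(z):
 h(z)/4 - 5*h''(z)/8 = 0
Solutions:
 h(z) = C1*exp(-sqrt(10)*z/5) + C2*exp(sqrt(10)*z/5)


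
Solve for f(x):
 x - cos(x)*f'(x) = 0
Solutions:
 f(x) = C1 + Integral(x/cos(x), x)


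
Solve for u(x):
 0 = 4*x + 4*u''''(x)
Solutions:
 u(x) = C1 + C2*x + C3*x^2 + C4*x^3 - x^5/120


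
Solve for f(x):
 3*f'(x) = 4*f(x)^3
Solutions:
 f(x) = -sqrt(6)*sqrt(-1/(C1 + 4*x))/2
 f(x) = sqrt(6)*sqrt(-1/(C1 + 4*x))/2


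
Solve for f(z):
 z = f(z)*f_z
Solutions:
 f(z) = -sqrt(C1 + z^2)
 f(z) = sqrt(C1 + z^2)


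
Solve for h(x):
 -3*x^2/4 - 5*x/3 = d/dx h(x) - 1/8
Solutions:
 h(x) = C1 - x^3/4 - 5*x^2/6 + x/8


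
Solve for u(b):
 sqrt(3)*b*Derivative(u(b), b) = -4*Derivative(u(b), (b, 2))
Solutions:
 u(b) = C1 + C2*erf(sqrt(2)*3^(1/4)*b/4)


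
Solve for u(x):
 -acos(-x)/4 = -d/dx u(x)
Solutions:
 u(x) = C1 + x*acos(-x)/4 + sqrt(1 - x^2)/4


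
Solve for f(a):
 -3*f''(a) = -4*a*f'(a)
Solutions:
 f(a) = C1 + C2*erfi(sqrt(6)*a/3)


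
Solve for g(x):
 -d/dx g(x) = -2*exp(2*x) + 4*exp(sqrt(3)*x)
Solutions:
 g(x) = C1 + exp(2*x) - 4*sqrt(3)*exp(sqrt(3)*x)/3


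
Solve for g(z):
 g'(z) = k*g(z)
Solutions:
 g(z) = C1*exp(k*z)


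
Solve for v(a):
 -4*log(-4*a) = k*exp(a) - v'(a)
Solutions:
 v(a) = C1 + 4*a*log(-a) + 4*a*(-1 + 2*log(2)) + k*exp(a)


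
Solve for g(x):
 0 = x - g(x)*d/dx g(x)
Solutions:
 g(x) = -sqrt(C1 + x^2)
 g(x) = sqrt(C1 + x^2)


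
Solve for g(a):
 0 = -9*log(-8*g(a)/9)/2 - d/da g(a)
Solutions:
 2*Integral(1/(log(-_y) - 2*log(3) + 3*log(2)), (_y, g(a)))/9 = C1 - a


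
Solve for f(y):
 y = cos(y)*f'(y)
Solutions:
 f(y) = C1 + Integral(y/cos(y), y)


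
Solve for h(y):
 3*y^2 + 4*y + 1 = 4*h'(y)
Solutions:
 h(y) = C1 + y^3/4 + y^2/2 + y/4


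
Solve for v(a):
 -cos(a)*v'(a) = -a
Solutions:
 v(a) = C1 + Integral(a/cos(a), a)


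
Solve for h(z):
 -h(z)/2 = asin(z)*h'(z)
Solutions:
 h(z) = C1*exp(-Integral(1/asin(z), z)/2)


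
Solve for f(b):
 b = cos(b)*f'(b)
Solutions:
 f(b) = C1 + Integral(b/cos(b), b)


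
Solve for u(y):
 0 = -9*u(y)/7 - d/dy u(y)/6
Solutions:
 u(y) = C1*exp(-54*y/7)


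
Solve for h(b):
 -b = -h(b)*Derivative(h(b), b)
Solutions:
 h(b) = -sqrt(C1 + b^2)
 h(b) = sqrt(C1 + b^2)


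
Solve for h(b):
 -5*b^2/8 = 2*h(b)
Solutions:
 h(b) = -5*b^2/16


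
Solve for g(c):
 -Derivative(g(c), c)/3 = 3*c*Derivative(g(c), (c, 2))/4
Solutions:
 g(c) = C1 + C2*c^(5/9)


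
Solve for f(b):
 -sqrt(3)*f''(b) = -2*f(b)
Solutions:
 f(b) = C1*exp(-sqrt(2)*3^(3/4)*b/3) + C2*exp(sqrt(2)*3^(3/4)*b/3)


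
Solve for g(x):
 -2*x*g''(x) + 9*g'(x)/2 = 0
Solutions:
 g(x) = C1 + C2*x^(13/4)


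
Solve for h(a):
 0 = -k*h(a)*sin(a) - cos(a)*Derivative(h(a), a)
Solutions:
 h(a) = C1*exp(k*log(cos(a)))


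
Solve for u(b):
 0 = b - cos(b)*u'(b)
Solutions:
 u(b) = C1 + Integral(b/cos(b), b)


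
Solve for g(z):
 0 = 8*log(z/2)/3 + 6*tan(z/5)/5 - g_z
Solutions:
 g(z) = C1 + 8*z*log(z)/3 - 8*z/3 - 8*z*log(2)/3 - 6*log(cos(z/5))


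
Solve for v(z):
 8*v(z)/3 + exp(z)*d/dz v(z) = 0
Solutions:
 v(z) = C1*exp(8*exp(-z)/3)


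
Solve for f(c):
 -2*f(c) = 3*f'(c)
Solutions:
 f(c) = C1*exp(-2*c/3)


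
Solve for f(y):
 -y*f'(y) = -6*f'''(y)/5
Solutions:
 f(y) = C1 + Integral(C2*airyai(5^(1/3)*6^(2/3)*y/6) + C3*airybi(5^(1/3)*6^(2/3)*y/6), y)


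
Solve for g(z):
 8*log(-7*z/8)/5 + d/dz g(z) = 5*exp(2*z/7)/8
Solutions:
 g(z) = C1 - 8*z*log(-z)/5 + 8*z*(-log(7) + 1 + 3*log(2))/5 + 35*exp(2*z/7)/16


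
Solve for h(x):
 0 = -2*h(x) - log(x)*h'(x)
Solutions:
 h(x) = C1*exp(-2*li(x))


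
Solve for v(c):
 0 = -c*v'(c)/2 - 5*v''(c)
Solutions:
 v(c) = C1 + C2*erf(sqrt(5)*c/10)


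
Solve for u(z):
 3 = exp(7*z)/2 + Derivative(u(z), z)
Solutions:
 u(z) = C1 + 3*z - exp(7*z)/14


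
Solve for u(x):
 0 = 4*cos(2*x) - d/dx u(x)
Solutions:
 u(x) = C1 + 2*sin(2*x)


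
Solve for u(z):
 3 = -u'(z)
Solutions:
 u(z) = C1 - 3*z


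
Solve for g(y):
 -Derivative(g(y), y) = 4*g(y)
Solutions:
 g(y) = C1*exp(-4*y)


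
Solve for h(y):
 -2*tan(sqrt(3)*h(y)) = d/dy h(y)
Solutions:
 h(y) = sqrt(3)*(pi - asin(C1*exp(-2*sqrt(3)*y)))/3
 h(y) = sqrt(3)*asin(C1*exp(-2*sqrt(3)*y))/3


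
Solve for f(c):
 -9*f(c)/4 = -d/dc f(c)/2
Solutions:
 f(c) = C1*exp(9*c/2)


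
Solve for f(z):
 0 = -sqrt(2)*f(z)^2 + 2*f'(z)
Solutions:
 f(z) = -2/(C1 + sqrt(2)*z)


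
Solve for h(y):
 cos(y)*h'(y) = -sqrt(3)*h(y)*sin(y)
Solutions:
 h(y) = C1*cos(y)^(sqrt(3))


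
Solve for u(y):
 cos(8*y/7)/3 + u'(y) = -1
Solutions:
 u(y) = C1 - y - 7*sin(8*y/7)/24


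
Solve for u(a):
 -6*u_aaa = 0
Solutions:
 u(a) = C1 + C2*a + C3*a^2


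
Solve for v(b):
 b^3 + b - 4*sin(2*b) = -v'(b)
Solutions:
 v(b) = C1 - b^4/4 - b^2/2 - 2*cos(2*b)


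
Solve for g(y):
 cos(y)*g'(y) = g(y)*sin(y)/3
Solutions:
 g(y) = C1/cos(y)^(1/3)


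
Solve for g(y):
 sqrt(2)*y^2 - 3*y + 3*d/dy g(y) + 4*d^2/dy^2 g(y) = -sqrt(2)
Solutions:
 g(y) = C1 + C2*exp(-3*y/4) - sqrt(2)*y^3/9 + y^2/2 + 4*sqrt(2)*y^2/9 - 41*sqrt(2)*y/27 - 4*y/3


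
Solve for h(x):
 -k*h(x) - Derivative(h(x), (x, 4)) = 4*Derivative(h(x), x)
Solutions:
 h(x) = C1*exp(x*Piecewise((-sqrt(2)*sqrt(-(-2)^(1/3))/2 + sqrt(2*(-2)^(1/3) + 4*sqrt(2)/sqrt(-(-2)^(1/3)))/2, Eq(k, 0)), (-sqrt(2*k/(3*(sqrt(1 - k^3/27) + 1)^(1/3)) + 2*(sqrt(1 - k^3/27) + 1)^(1/3))/2 + sqrt(-2*k/(3*(sqrt(1 - k^3/27) + 1)^(1/3)) - 2*(sqrt(1 - k^3/27) + 1)^(1/3) + 8/sqrt(2*k/(3*(sqrt(1 - k^3/27) + 1)^(1/3)) + 2*(sqrt(1 - k^3/27) + 1)^(1/3)))/2, True))) + C2*exp(x*Piecewise((sqrt(2)*sqrt(-(-2)^(1/3))/2 - sqrt(-4*sqrt(2)/sqrt(-(-2)^(1/3)) + 2*(-2)^(1/3))/2, Eq(k, 0)), (sqrt(2*k/(3*(sqrt(1 - k^3/27) + 1)^(1/3)) + 2*(sqrt(1 - k^3/27) + 1)^(1/3))/2 - sqrt(-2*k/(3*(sqrt(1 - k^3/27) + 1)^(1/3)) - 2*(sqrt(1 - k^3/27) + 1)^(1/3) - 8/sqrt(2*k/(3*(sqrt(1 - k^3/27) + 1)^(1/3)) + 2*(sqrt(1 - k^3/27) + 1)^(1/3)))/2, True))) + C3*exp(x*Piecewise((-sqrt(2*(-2)^(1/3) + 4*sqrt(2)/sqrt(-(-2)^(1/3)))/2 - sqrt(2)*sqrt(-(-2)^(1/3))/2, Eq(k, 0)), (-sqrt(2*k/(3*(sqrt(1 - k^3/27) + 1)^(1/3)) + 2*(sqrt(1 - k^3/27) + 1)^(1/3))/2 - sqrt(-2*k/(3*(sqrt(1 - k^3/27) + 1)^(1/3)) - 2*(sqrt(1 - k^3/27) + 1)^(1/3) + 8/sqrt(2*k/(3*(sqrt(1 - k^3/27) + 1)^(1/3)) + 2*(sqrt(1 - k^3/27) + 1)^(1/3)))/2, True))) + C4*exp(x*Piecewise((sqrt(-4*sqrt(2)/sqrt(-(-2)^(1/3)) + 2*(-2)^(1/3))/2 + sqrt(2)*sqrt(-(-2)^(1/3))/2, Eq(k, 0)), (sqrt(2*k/(3*(sqrt(1 - k^3/27) + 1)^(1/3)) + 2*(sqrt(1 - k^3/27) + 1)^(1/3))/2 + sqrt(-2*k/(3*(sqrt(1 - k^3/27) + 1)^(1/3)) - 2*(sqrt(1 - k^3/27) + 1)^(1/3) - 8/sqrt(2*k/(3*(sqrt(1 - k^3/27) + 1)^(1/3)) + 2*(sqrt(1 - k^3/27) + 1)^(1/3)))/2, True)))


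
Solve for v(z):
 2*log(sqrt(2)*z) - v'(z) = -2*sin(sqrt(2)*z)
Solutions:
 v(z) = C1 + 2*z*log(z) - 2*z + z*log(2) - sqrt(2)*cos(sqrt(2)*z)


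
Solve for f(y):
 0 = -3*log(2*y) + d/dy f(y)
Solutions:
 f(y) = C1 + 3*y*log(y) - 3*y + y*log(8)


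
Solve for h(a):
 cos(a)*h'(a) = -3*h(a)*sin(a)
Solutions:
 h(a) = C1*cos(a)^3


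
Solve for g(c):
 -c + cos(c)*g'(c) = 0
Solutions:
 g(c) = C1 + Integral(c/cos(c), c)


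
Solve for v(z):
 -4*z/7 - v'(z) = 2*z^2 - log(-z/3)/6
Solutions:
 v(z) = C1 - 2*z^3/3 - 2*z^2/7 + z*log(-z)/6 + z*(-log(3) - 1)/6


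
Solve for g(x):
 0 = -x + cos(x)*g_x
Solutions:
 g(x) = C1 + Integral(x/cos(x), x)


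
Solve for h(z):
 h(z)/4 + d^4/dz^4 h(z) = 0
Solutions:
 h(z) = (C1*sin(z/2) + C2*cos(z/2))*exp(-z/2) + (C3*sin(z/2) + C4*cos(z/2))*exp(z/2)


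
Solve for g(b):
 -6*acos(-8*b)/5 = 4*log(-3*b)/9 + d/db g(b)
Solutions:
 g(b) = C1 - 4*b*log(-b)/9 - 6*b*acos(-8*b)/5 - 4*b*log(3)/9 + 4*b/9 - 3*sqrt(1 - 64*b^2)/20


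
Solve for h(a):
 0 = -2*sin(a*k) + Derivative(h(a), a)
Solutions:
 h(a) = C1 - 2*cos(a*k)/k


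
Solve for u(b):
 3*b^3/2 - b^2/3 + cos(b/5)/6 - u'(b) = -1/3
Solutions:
 u(b) = C1 + 3*b^4/8 - b^3/9 + b/3 + 5*sin(b/5)/6


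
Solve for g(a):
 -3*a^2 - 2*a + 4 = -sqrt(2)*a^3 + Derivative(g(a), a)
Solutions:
 g(a) = C1 + sqrt(2)*a^4/4 - a^3 - a^2 + 4*a


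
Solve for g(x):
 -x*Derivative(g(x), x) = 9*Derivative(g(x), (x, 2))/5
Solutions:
 g(x) = C1 + C2*erf(sqrt(10)*x/6)


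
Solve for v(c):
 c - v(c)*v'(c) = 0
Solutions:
 v(c) = -sqrt(C1 + c^2)
 v(c) = sqrt(C1 + c^2)


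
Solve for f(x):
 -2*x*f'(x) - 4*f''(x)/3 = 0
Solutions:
 f(x) = C1 + C2*erf(sqrt(3)*x/2)


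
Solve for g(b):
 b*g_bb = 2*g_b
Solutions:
 g(b) = C1 + C2*b^3


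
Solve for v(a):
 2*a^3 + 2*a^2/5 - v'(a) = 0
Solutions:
 v(a) = C1 + a^4/2 + 2*a^3/15


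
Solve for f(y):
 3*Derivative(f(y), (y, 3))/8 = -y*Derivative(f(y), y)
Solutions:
 f(y) = C1 + Integral(C2*airyai(-2*3^(2/3)*y/3) + C3*airybi(-2*3^(2/3)*y/3), y)


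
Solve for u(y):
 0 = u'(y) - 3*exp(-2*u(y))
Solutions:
 u(y) = log(-sqrt(C1 + 6*y))
 u(y) = log(C1 + 6*y)/2


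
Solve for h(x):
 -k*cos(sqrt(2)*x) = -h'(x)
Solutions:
 h(x) = C1 + sqrt(2)*k*sin(sqrt(2)*x)/2


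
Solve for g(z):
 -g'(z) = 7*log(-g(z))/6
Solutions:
 -li(-g(z)) = C1 - 7*z/6


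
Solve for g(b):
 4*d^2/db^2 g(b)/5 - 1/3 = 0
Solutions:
 g(b) = C1 + C2*b + 5*b^2/24


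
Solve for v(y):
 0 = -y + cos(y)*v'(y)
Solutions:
 v(y) = C1 + Integral(y/cos(y), y)


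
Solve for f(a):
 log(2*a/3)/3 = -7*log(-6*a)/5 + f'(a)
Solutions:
 f(a) = C1 + 26*a*log(a)/15 + a*(-26/15 + log(6144)/15 + log(6) + 7*I*pi/5)


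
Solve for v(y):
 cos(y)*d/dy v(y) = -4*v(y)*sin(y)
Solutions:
 v(y) = C1*cos(y)^4


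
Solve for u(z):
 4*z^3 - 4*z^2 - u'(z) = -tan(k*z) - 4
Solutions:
 u(z) = C1 + z^4 - 4*z^3/3 + 4*z + Piecewise((-log(cos(k*z))/k, Ne(k, 0)), (0, True))


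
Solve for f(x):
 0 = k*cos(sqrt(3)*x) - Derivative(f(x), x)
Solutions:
 f(x) = C1 + sqrt(3)*k*sin(sqrt(3)*x)/3


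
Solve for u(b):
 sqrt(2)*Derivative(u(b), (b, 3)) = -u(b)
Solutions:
 u(b) = C3*exp(-2^(5/6)*b/2) + (C1*sin(2^(5/6)*sqrt(3)*b/4) + C2*cos(2^(5/6)*sqrt(3)*b/4))*exp(2^(5/6)*b/4)


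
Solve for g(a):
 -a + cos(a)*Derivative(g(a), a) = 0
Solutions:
 g(a) = C1 + Integral(a/cos(a), a)


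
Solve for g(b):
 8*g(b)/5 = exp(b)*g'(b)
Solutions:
 g(b) = C1*exp(-8*exp(-b)/5)


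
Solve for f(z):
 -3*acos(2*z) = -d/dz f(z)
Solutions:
 f(z) = C1 + 3*z*acos(2*z) - 3*sqrt(1 - 4*z^2)/2


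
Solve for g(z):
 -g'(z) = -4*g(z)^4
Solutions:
 g(z) = (-1/(C1 + 12*z))^(1/3)
 g(z) = (-1/(C1 + 4*z))^(1/3)*(-3^(2/3) - 3*3^(1/6)*I)/6
 g(z) = (-1/(C1 + 4*z))^(1/3)*(-3^(2/3) + 3*3^(1/6)*I)/6


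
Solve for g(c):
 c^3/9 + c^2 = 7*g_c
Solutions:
 g(c) = C1 + c^4/252 + c^3/21


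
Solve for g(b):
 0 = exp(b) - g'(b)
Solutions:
 g(b) = C1 + exp(b)


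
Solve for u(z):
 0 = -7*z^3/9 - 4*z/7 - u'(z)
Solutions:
 u(z) = C1 - 7*z^4/36 - 2*z^2/7


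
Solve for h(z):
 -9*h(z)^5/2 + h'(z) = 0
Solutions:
 h(z) = -(-1/(C1 + 18*z))^(1/4)
 h(z) = (-1/(C1 + 18*z))^(1/4)
 h(z) = -I*(-1/(C1 + 18*z))^(1/4)
 h(z) = I*(-1/(C1 + 18*z))^(1/4)


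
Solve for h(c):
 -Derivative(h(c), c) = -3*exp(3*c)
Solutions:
 h(c) = C1 + exp(3*c)


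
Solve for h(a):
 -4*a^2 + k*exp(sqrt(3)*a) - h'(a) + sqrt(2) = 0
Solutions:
 h(a) = C1 - 4*a^3/3 + sqrt(2)*a + sqrt(3)*k*exp(sqrt(3)*a)/3


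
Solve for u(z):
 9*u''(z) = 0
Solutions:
 u(z) = C1 + C2*z


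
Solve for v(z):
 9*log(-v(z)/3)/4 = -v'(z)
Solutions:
 4*Integral(1/(log(-_y) - log(3)), (_y, v(z)))/9 = C1 - z


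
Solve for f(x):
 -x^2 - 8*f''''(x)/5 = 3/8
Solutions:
 f(x) = C1 + C2*x + C3*x^2 + C4*x^3 - x^6/576 - 5*x^4/512


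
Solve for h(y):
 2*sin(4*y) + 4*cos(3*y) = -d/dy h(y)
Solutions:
 h(y) = C1 - 4*sin(3*y)/3 + cos(4*y)/2


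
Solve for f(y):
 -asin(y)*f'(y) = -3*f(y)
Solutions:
 f(y) = C1*exp(3*Integral(1/asin(y), y))


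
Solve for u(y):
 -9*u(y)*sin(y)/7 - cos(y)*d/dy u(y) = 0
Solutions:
 u(y) = C1*cos(y)^(9/7)


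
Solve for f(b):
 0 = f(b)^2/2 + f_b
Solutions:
 f(b) = 2/(C1 + b)


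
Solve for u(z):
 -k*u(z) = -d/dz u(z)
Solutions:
 u(z) = C1*exp(k*z)


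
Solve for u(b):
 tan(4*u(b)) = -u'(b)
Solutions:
 u(b) = -asin(C1*exp(-4*b))/4 + pi/4
 u(b) = asin(C1*exp(-4*b))/4


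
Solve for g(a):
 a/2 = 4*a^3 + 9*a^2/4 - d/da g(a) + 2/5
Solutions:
 g(a) = C1 + a^4 + 3*a^3/4 - a^2/4 + 2*a/5


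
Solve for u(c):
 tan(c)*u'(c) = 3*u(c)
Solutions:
 u(c) = C1*sin(c)^3


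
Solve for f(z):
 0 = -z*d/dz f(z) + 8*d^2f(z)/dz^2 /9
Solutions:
 f(z) = C1 + C2*erfi(3*z/4)


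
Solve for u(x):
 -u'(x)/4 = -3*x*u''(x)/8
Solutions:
 u(x) = C1 + C2*x^(5/3)


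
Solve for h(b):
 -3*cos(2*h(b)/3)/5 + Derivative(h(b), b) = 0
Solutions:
 -3*b/5 - 3*log(sin(2*h(b)/3) - 1)/4 + 3*log(sin(2*h(b)/3) + 1)/4 = C1


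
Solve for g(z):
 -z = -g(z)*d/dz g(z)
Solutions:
 g(z) = -sqrt(C1 + z^2)
 g(z) = sqrt(C1 + z^2)


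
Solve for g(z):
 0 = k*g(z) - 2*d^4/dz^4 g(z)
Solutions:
 g(z) = C1*exp(-2^(3/4)*k^(1/4)*z/2) + C2*exp(2^(3/4)*k^(1/4)*z/2) + C3*exp(-2^(3/4)*I*k^(1/4)*z/2) + C4*exp(2^(3/4)*I*k^(1/4)*z/2)


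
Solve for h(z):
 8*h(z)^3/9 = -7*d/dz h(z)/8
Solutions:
 h(z) = -3*sqrt(14)*sqrt(-1/(C1 - 64*z))/2
 h(z) = 3*sqrt(14)*sqrt(-1/(C1 - 64*z))/2


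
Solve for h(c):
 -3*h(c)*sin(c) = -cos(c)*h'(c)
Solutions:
 h(c) = C1/cos(c)^3


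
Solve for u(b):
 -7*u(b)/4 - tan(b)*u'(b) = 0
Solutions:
 u(b) = C1/sin(b)^(7/4)


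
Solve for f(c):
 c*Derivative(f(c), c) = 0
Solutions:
 f(c) = C1


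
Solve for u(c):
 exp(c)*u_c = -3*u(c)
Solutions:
 u(c) = C1*exp(3*exp(-c))


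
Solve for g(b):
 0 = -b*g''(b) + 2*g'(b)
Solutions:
 g(b) = C1 + C2*b^3


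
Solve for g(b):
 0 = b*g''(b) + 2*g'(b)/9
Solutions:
 g(b) = C1 + C2*b^(7/9)


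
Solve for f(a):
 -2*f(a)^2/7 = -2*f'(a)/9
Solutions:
 f(a) = -7/(C1 + 9*a)


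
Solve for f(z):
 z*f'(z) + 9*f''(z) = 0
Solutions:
 f(z) = C1 + C2*erf(sqrt(2)*z/6)


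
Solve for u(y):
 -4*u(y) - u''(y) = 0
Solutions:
 u(y) = C1*sin(2*y) + C2*cos(2*y)


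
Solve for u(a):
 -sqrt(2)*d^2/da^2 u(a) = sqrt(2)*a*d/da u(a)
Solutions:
 u(a) = C1 + C2*erf(sqrt(2)*a/2)


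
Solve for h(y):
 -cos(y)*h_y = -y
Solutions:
 h(y) = C1 + Integral(y/cos(y), y)


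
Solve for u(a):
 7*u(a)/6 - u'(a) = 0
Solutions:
 u(a) = C1*exp(7*a/6)


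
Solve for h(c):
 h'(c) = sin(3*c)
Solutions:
 h(c) = C1 - cos(3*c)/3


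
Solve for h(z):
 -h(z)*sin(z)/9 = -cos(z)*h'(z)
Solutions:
 h(z) = C1/cos(z)^(1/9)


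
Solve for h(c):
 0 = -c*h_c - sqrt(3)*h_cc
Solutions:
 h(c) = C1 + C2*erf(sqrt(2)*3^(3/4)*c/6)


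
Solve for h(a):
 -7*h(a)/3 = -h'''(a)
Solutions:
 h(a) = C3*exp(3^(2/3)*7^(1/3)*a/3) + (C1*sin(3^(1/6)*7^(1/3)*a/2) + C2*cos(3^(1/6)*7^(1/3)*a/2))*exp(-3^(2/3)*7^(1/3)*a/6)


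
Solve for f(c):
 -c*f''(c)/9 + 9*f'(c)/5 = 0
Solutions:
 f(c) = C1 + C2*c^(86/5)


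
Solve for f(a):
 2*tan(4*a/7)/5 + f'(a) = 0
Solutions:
 f(a) = C1 + 7*log(cos(4*a/7))/10


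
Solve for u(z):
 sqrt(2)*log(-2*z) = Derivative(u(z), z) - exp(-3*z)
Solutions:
 u(z) = C1 + sqrt(2)*z*log(-z) + sqrt(2)*z*(-1 + log(2)) - exp(-3*z)/3


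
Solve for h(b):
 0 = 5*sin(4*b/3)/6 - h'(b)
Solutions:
 h(b) = C1 - 5*cos(4*b/3)/8


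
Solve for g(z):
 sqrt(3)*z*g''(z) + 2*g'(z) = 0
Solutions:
 g(z) = C1 + C2*z^(1 - 2*sqrt(3)/3)


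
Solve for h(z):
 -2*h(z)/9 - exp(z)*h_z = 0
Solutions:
 h(z) = C1*exp(2*exp(-z)/9)


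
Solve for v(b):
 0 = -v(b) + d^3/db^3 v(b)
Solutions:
 v(b) = C3*exp(b) + (C1*sin(sqrt(3)*b/2) + C2*cos(sqrt(3)*b/2))*exp(-b/2)


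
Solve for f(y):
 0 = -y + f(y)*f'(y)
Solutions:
 f(y) = -sqrt(C1 + y^2)
 f(y) = sqrt(C1 + y^2)


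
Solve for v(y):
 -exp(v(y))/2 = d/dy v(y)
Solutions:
 v(y) = log(1/(C1 + y)) + log(2)


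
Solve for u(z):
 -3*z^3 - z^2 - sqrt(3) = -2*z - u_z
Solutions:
 u(z) = C1 + 3*z^4/4 + z^3/3 - z^2 + sqrt(3)*z


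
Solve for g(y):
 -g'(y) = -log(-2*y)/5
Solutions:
 g(y) = C1 + y*log(-y)/5 + y*(-1 + log(2))/5


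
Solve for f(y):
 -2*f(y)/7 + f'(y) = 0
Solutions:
 f(y) = C1*exp(2*y/7)


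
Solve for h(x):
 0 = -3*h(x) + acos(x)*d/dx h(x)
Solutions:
 h(x) = C1*exp(3*Integral(1/acos(x), x))


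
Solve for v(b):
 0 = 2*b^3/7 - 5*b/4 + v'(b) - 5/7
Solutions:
 v(b) = C1 - b^4/14 + 5*b^2/8 + 5*b/7


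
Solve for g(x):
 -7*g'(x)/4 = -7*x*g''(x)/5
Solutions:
 g(x) = C1 + C2*x^(9/4)


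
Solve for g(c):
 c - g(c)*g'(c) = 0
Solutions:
 g(c) = -sqrt(C1 + c^2)
 g(c) = sqrt(C1 + c^2)


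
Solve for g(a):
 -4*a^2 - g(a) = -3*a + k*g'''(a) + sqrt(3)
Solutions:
 g(a) = C1*exp(a*(-1/k)^(1/3)) + C2*exp(a*(-1/k)^(1/3)*(-1 + sqrt(3)*I)/2) + C3*exp(-a*(-1/k)^(1/3)*(1 + sqrt(3)*I)/2) - 4*a^2 + 3*a - sqrt(3)


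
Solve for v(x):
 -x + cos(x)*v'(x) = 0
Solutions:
 v(x) = C1 + Integral(x/cos(x), x)


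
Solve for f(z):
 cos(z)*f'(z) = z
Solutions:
 f(z) = C1 + Integral(z/cos(z), z)
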